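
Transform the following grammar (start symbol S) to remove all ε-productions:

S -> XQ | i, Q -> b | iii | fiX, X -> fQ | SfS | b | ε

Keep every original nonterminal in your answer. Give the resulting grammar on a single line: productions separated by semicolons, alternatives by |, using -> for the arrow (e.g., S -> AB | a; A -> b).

Nullable set: {X}.
S -> XQ: X nullable, giving Q | XQ.
Q -> fiX: X nullable, giving fi | fiX.
Drop X -> ε.
Unchanged (no nullable symbols): S -> i; Q -> b; Q -> iii; X -> SfS; X -> b; X -> fQ.

S -> Q | i | XQ; Q -> b | fi | fiX | iii; X -> b | fQ | SfS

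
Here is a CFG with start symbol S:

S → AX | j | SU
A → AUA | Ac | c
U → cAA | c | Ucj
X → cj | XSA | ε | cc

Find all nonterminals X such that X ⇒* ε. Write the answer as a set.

{X}

Directly nullable (have an ε-rule): {X}.
Not nullable: A, S, U — each has a terminal in every rule's right-hand side or depends on a non-nullable symbol.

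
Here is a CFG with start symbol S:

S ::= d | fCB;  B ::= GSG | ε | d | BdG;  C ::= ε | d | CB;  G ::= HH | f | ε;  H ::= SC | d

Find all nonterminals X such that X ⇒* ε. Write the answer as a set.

Directly nullable (have an ε-rule): {B, C, G}.
Not nullable: H, S — each has a terminal in every rule's right-hand side or depends on a non-nullable symbol.

{B, C, G}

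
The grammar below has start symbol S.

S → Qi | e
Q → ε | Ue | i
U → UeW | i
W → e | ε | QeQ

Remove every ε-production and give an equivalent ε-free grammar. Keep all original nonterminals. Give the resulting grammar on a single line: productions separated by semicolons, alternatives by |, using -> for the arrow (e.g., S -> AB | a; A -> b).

S -> e | i | Qi; Q -> i | Ue; U -> i | Ue | UeW; W -> e | Qe | eQ | QeQ

Nullable set: {Q, W}.
S -> Qi: Q nullable, giving Qi | i.
Drop Q -> ε.
U -> UeW: W nullable, giving Ue | UeW.
Drop W -> ε.
W -> QeQ: Q, Q nullable, giving Qe | QeQ | e | eQ.
Unchanged (no nullable symbols): S -> e; Q -> Ue; Q -> i; U -> i; W -> e.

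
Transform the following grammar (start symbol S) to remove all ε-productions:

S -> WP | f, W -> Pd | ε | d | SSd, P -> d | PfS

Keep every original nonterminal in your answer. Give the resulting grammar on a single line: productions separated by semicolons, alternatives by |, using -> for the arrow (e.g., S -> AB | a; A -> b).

Nullable set: {W}.
S -> WP: W nullable, giving P | WP.
Drop W -> ε.
Unchanged (no nullable symbols): S -> f; P -> PfS; P -> d; W -> Pd; W -> SSd; W -> d.

S -> P | f | WP; P -> d | PfS; W -> d | Pd | SSd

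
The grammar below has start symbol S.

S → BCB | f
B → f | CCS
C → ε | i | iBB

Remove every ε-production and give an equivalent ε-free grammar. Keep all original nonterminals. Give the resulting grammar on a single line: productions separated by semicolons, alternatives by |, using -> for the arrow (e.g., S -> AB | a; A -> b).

Nullable set: {C}.
S -> BCB: C nullable, giving BB | BCB.
B -> CCS: C, C nullable, giving CCS | CS | S.
Drop C -> ε.
Unchanged (no nullable symbols): S -> f; B -> f; C -> i; C -> iBB.

S -> f | BB | BCB; B -> S | f | CS | CCS; C -> i | iBB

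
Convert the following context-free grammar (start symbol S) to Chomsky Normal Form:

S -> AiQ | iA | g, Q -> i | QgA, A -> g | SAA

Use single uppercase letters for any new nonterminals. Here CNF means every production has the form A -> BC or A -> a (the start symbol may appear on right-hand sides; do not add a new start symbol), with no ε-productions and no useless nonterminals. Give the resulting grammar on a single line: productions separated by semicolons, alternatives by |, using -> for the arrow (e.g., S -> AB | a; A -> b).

No ε-productions.
No unit productions to eliminate.
TERM: introduce B -> g, C -> i and substitute in every rule of length ≥2.
BIN: A -> SAA becomes A -> SD, D -> AA; Q -> QBA becomes Q -> QE, E -> BA; S -> ACQ becomes S -> AF, F -> CQ.

S -> g | AF | CA; A -> g | SD; B -> g; C -> i; D -> AA; E -> BA; F -> CQ; Q -> i | QE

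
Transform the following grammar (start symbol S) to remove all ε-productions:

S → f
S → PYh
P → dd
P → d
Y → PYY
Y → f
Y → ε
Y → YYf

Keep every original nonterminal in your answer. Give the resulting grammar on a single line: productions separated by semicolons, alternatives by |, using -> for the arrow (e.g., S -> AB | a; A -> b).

S -> f | Ph | PYh; P -> d | dd; Y -> P | f | PY | Yf | PYY | YYf

Nullable set: {Y}.
S -> PYh: Y nullable, giving PYh | Ph.
Drop Y -> ε.
Y -> PYY: Y, Y nullable, giving P | PY | PYY.
Y -> YYf: Y, Y nullable, giving YYf | Yf | f.
Unchanged (no nullable symbols): S -> f; P -> d; P -> dd; Y -> f.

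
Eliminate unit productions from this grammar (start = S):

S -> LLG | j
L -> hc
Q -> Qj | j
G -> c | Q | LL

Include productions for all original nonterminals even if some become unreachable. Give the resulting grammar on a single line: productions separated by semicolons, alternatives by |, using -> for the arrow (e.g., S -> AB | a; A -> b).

Unit productions: G->Q.
Unit pairs (A ⇒* B via units): (G,Q).
S: inherits non-unit rules of {S} → LLG | j.
G: inherits non-unit rules of {G, Q} → LL | Qj | c | j.
L: inherits non-unit rules of {L} → hc.
Q: inherits non-unit rules of {Q} → Qj | j.

S -> j | LLG; G -> c | j | LL | Qj; L -> hc; Q -> j | Qj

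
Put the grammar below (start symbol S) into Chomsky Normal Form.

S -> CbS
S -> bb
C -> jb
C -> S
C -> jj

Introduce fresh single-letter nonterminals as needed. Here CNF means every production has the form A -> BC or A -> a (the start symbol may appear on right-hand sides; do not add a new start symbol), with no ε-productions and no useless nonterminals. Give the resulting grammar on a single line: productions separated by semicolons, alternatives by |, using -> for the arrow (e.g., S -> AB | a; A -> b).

S -> AA | CE; A -> b; B -> j; C -> AA | BA | BB | CD; D -> AS; E -> AS

No ε-productions.
After unit-elimination: S -> bb | CbS; C -> bb | jb | jj | CbS.
TERM: introduce A -> b, B -> j and substitute in every rule of length ≥2.
BIN: C -> CAS becomes C -> CD, D -> AS; S -> CAS becomes S -> CE, E -> AS.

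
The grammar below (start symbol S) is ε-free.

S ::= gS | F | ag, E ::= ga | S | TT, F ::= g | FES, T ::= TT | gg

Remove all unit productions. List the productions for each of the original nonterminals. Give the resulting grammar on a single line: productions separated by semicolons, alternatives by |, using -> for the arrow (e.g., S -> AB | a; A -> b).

S -> g | ag | gS | FES; E -> g | TT | ag | gS | ga | FES; F -> g | FES; T -> TT | gg

Unit productions: E->S, S->F.
Unit pairs (A ⇒* B via units): (E,F), (E,S), (S,F).
S: inherits non-unit rules of {F, S} → FES | ag | g | gS.
E: inherits non-unit rules of {E, F, S} → FES | TT | ag | g | gS | ga.
F: inherits non-unit rules of {F} → FES | g.
T: inherits non-unit rules of {T} → TT | gg.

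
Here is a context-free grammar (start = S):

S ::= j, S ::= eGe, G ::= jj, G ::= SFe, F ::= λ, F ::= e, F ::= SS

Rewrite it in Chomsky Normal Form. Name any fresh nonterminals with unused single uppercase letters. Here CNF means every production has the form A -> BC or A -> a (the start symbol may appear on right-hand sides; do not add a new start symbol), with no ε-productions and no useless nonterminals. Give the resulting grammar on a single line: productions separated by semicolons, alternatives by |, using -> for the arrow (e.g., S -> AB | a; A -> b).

Nullable: {F}; after ε-elimination: S -> j | eGe; F -> e | SS; G -> Se | jj | SFe.
No unit productions to eliminate.
TERM: introduce A -> e, B -> j and substitute in every rule of length ≥2.
BIN: G -> SFA becomes G -> SC, C -> FA; S -> AGA becomes S -> AD, D -> GA.

S -> j | AD; A -> e; B -> j; C -> FA; D -> GA; F -> e | SS; G -> BB | SA | SC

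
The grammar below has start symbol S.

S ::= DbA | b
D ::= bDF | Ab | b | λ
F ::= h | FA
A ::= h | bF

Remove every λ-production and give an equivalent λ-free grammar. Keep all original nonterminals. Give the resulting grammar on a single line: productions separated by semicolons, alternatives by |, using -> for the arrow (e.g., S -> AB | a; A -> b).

Nullable set: {D}.
S -> DbA: D nullable, giving DbA | bA.
Drop D -> λ.
D -> bDF: D nullable, giving bDF | bF.
Unchanged (no nullable symbols): S -> b; A -> bF; A -> h; D -> Ab; D -> b; F -> FA; F -> h.

S -> b | bA | DbA; A -> h | bF; D -> b | Ab | bF | bDF; F -> h | FA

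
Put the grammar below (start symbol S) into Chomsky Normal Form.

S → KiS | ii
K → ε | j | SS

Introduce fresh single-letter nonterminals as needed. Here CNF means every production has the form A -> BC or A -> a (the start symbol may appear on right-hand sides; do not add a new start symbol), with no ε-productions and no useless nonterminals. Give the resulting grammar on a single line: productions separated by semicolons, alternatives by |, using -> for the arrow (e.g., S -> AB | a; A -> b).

Nullable: {K}; after ε-elimination: S -> iS | ii | KiS; K -> j | SS.
No unit productions to eliminate.
TERM: introduce A -> i and substitute in every rule of length ≥2.
BIN: S -> KAS becomes S -> KB, B -> AS.

S -> AA | AS | KB; A -> i; B -> AS; K -> j | SS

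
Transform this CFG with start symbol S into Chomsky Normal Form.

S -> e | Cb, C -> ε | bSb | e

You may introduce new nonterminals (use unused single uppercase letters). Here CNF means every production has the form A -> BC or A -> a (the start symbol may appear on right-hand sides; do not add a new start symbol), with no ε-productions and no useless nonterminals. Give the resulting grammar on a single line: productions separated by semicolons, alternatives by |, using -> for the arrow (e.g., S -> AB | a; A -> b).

Nullable: {C}; after ε-elimination: S -> b | e | Cb; C -> e | bSb.
No unit productions to eliminate.
TERM: introduce A -> b and substitute in every rule of length ≥2.
BIN: C -> ASA becomes C -> AB, B -> SA.

S -> b | e | CA; A -> b; B -> SA; C -> e | AB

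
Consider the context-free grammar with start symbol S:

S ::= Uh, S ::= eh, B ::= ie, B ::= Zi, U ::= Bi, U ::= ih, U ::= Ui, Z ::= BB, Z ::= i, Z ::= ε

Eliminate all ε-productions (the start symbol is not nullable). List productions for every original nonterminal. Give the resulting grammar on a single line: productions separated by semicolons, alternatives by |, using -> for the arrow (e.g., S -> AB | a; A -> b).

S -> Uh | eh; B -> i | Zi | ie; U -> Bi | Ui | ih; Z -> i | BB

Nullable set: {Z}.
B -> Zi: Z nullable, giving Zi | i.
Drop Z -> ε.
Unchanged (no nullable symbols): S -> Uh; S -> eh; B -> ie; U -> Bi; U -> Ui; U -> ih; Z -> BB; Z -> i.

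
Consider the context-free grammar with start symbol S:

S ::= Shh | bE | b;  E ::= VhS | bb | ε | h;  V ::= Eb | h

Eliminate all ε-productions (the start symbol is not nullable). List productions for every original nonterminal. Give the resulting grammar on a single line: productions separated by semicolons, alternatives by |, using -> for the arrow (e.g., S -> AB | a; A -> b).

Nullable set: {E}.
S -> bE: E nullable, giving b | bE.
Drop E -> ε.
V -> Eb: E nullable, giving Eb | b.
Unchanged (no nullable symbols): S -> Shh; S -> b; E -> VhS; E -> bb; E -> h; V -> h.

S -> b | bE | Shh; E -> h | bb | VhS; V -> b | h | Eb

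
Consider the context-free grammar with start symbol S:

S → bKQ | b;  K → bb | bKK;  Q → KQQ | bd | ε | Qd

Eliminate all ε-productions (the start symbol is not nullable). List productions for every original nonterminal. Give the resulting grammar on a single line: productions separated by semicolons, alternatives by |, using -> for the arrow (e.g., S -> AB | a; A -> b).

Nullable set: {Q}.
S -> bKQ: Q nullable, giving bK | bKQ.
Drop Q -> ε.
Q -> KQQ: Q, Q nullable, giving K | KQ | KQQ.
Q -> Qd: Q nullable, giving Qd | d.
Unchanged (no nullable symbols): S -> b; K -> bKK; K -> bb; Q -> bd.

S -> b | bK | bKQ; K -> bb | bKK; Q -> K | d | KQ | Qd | bd | KQQ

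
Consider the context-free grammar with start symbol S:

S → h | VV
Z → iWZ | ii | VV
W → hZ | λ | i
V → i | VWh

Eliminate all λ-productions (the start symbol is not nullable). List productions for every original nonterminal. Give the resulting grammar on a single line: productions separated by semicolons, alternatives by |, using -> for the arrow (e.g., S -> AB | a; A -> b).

S -> h | VV; V -> i | Vh | VWh; W -> i | hZ; Z -> VV | iZ | ii | iWZ

Nullable set: {W}.
V -> VWh: W nullable, giving VWh | Vh.
Drop W -> λ.
Z -> iWZ: W nullable, giving iWZ | iZ.
Unchanged (no nullable symbols): S -> VV; S -> h; V -> i; W -> hZ; W -> i; Z -> VV; Z -> ii.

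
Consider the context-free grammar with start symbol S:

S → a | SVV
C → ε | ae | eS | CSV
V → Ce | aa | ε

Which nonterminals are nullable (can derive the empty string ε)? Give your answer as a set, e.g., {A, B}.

{C, V}

Directly nullable (have an ε-rule): {C, V}.
Not nullable: S — each has a terminal in every rule's right-hand side or depends on a non-nullable symbol.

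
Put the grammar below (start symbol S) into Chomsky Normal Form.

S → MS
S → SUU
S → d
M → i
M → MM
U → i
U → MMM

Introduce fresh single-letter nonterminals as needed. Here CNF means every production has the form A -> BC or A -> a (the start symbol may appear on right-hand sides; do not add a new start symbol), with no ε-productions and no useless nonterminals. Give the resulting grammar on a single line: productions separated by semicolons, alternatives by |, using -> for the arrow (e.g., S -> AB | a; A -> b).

No ε-productions.
No unit productions to eliminate.
BIN: S -> SUU becomes S -> SA, A -> UU; U -> MMM becomes U -> MB, B -> MM.

S -> d | MS | SA; A -> UU; B -> MM; M -> i | MM; U -> i | MB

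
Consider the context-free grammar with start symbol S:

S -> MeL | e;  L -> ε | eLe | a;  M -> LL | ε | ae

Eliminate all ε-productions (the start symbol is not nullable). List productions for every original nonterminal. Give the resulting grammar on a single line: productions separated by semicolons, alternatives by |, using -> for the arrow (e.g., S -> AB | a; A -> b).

Nullable set: {L, M}.
S -> MeL: M, L nullable, giving Me | MeL | e | eL.
Drop L -> ε.
L -> eLe: L nullable, giving eLe | ee.
Drop M -> ε.
M -> LL: L, L nullable, giving L | LL.
Unchanged (no nullable symbols): S -> e; L -> a; M -> ae.

S -> e | Me | eL | MeL; L -> a | ee | eLe; M -> L | LL | ae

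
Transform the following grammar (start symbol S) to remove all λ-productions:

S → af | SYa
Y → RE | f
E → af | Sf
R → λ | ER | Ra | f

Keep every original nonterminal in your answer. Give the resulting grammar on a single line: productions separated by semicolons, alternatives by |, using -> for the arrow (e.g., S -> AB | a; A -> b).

S -> af | SYa; E -> Sf | af; R -> E | a | f | ER | Ra; Y -> E | f | RE

Nullable set: {R}.
Drop R -> λ.
R -> ER: R nullable, giving E | ER.
R -> Ra: R nullable, giving Ra | a.
Y -> RE: R nullable, giving E | RE.
Unchanged (no nullable symbols): S -> SYa; S -> af; E -> Sf; E -> af; R -> f; Y -> f.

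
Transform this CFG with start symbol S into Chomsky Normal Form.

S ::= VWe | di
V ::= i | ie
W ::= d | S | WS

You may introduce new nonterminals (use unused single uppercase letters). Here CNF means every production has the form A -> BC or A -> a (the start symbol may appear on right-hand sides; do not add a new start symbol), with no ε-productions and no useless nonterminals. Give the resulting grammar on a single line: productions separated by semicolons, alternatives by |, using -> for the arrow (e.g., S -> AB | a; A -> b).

S -> BC | VD; A -> e; B -> d; C -> i; D -> WA; E -> WA; V -> i | CA; W -> d | BC | VE | WS

No ε-productions.
After unit-elimination: S -> di | VWe; V -> i | ie; W -> d | WS | di | VWe.
TERM: introduce B -> d, A -> e, C -> i and substitute in every rule of length ≥2.
BIN: S -> VWA becomes S -> VD, D -> WA; W -> VWA becomes W -> VE, E -> WA.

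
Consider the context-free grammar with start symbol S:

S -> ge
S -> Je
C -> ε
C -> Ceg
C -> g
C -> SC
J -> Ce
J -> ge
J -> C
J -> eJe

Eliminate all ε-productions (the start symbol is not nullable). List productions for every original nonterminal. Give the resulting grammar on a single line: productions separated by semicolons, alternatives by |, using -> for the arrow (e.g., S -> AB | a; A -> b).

Nullable set: {C, J}.
S -> Je: J nullable, giving Je | e.
Drop C -> ε.
C -> Ceg: C nullable, giving Ceg | eg.
C -> SC: C nullable, giving S | SC.
J -> C: C nullable, giving C.
J -> Ce: C nullable, giving Ce | e.
J -> eJe: J nullable, giving eJe | ee.
Unchanged (no nullable symbols): S -> ge; C -> g; J -> ge.

S -> e | Je | ge; C -> S | g | SC | eg | Ceg; J -> C | e | Ce | ee | ge | eJe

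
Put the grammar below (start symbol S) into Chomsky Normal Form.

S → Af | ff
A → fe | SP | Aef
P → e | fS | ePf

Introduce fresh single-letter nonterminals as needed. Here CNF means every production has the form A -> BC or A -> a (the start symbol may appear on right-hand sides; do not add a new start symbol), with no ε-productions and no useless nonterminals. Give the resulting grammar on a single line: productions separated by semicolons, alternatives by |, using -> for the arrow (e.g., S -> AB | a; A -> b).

No ε-productions.
No unit productions to eliminate.
TERM: introduce B -> e, C -> f and substitute in every rule of length ≥2.
BIN: A -> ABC becomes A -> AD, D -> BC; P -> BPC becomes P -> BE, E -> PC.

S -> AC | CC; A -> AD | CB | SP; B -> e; C -> f; D -> BC; E -> PC; P -> e | BE | CS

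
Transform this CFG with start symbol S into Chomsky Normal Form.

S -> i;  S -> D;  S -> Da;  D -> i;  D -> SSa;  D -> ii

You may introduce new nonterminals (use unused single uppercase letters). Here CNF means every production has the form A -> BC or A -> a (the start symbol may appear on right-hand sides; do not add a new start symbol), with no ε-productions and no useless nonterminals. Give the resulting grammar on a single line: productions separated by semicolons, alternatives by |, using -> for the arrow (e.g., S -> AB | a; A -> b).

S -> i | BB | DA | SE; A -> a; B -> i; C -> SA; D -> i | BB | SC; E -> SA

No ε-productions.
After unit-elimination: S -> i | Da | ii | SSa; D -> i | ii | SSa.
TERM: introduce A -> a, B -> i and substitute in every rule of length ≥2.
BIN: D -> SSA becomes D -> SC, C -> SA; S -> SSA becomes S -> SE, E -> SA.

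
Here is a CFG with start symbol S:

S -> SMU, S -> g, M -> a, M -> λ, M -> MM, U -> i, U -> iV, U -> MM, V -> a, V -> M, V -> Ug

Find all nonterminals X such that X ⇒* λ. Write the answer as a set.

{M, U, V}

Directly nullable (have an ε-rule): {M}.
U is nullable via U -> MM (every symbol on the right is already known nullable).
V is nullable via V -> M (every symbol on the right is already known nullable).
Not nullable: S — each has a terminal in every rule's right-hand side or depends on a non-nullable symbol.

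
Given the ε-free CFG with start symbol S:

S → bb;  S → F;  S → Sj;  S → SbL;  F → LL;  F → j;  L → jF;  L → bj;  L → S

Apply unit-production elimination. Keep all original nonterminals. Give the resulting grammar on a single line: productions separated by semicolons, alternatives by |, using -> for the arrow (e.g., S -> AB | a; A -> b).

S -> j | LL | Sj | bb | SbL; F -> j | LL; L -> j | LL | Sj | bb | bj | jF | SbL

Unit productions: L->S, S->F.
Unit pairs (A ⇒* B via units): (L,F), (L,S), (S,F).
S: inherits non-unit rules of {F, S} → LL | SbL | Sj | bb | j.
F: inherits non-unit rules of {F} → LL | j.
L: inherits non-unit rules of {F, L, S} → LL | SbL | Sj | bb | bj | j | jF.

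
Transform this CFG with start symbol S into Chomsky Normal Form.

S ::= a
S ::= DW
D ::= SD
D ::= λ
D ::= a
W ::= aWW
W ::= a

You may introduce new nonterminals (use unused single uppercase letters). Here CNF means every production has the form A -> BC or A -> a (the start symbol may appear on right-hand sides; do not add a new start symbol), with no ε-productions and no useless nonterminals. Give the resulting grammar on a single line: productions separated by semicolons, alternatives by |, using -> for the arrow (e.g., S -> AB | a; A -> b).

Nullable: {D}; after ε-elimination: S -> W | a | DW; D -> S | a | SD; W -> a | aWW.
After unit-elimination: S -> a | DW | aWW; D -> a | DW | SD | aWW; W -> a | aWW.
TERM: introduce A -> a and substitute in every rule of length ≥2.
BIN: D -> AWW becomes D -> AB, B -> WW; S -> AWW becomes S -> AC, C -> WW; W -> AWW becomes W -> AE, E -> WW.

S -> a | AC | DW; A -> a; B -> WW; C -> WW; D -> a | AB | DW | SD; E -> WW; W -> a | AE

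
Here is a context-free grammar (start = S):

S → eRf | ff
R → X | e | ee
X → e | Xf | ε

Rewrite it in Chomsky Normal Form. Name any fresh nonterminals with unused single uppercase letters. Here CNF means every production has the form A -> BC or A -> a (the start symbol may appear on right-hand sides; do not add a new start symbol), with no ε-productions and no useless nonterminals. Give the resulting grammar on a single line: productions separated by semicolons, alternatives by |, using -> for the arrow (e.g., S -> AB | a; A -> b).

Nullable: {R, X}; after ε-elimination: S -> ef | ff | eRf; R -> X | e | ee; X -> e | f | Xf.
After unit-elimination: S -> ef | ff | eRf; R -> e | f | Xf | ee; X -> e | f | Xf.
TERM: introduce B -> e, A -> f and substitute in every rule of length ≥2.
BIN: S -> BRA becomes S -> BC, C -> RA.

S -> AA | BA | BC; A -> f; B -> e; C -> RA; R -> e | f | BB | XA; X -> e | f | XA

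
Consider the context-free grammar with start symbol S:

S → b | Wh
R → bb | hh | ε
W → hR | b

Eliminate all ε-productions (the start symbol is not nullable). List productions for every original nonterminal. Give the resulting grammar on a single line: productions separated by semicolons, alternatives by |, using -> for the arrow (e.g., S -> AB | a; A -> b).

Nullable set: {R}.
Drop R -> ε.
W -> hR: R nullable, giving h | hR.
Unchanged (no nullable symbols): S -> Wh; S -> b; R -> bb; R -> hh; W -> b.

S -> b | Wh; R -> bb | hh; W -> b | h | hR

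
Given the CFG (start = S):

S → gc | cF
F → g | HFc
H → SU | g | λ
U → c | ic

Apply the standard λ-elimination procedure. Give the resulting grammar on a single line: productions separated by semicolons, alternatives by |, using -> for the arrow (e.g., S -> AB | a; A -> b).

Nullable set: {H}.
F -> HFc: H nullable, giving Fc | HFc.
Drop H -> λ.
Unchanged (no nullable symbols): S -> cF; S -> gc; F -> g; H -> SU; H -> g; U -> c; U -> ic.

S -> cF | gc; F -> g | Fc | HFc; H -> g | SU; U -> c | ic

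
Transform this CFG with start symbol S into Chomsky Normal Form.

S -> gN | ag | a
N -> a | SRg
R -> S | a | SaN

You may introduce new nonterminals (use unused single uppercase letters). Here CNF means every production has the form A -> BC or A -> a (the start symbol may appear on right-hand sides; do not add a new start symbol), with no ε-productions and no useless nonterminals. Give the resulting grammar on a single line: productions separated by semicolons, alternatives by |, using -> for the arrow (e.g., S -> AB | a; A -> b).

No ε-productions.
After unit-elimination: S -> a | ag | gN; N -> a | SRg; R -> a | ag | gN | SaN.
TERM: introduce B -> a, A -> g and substitute in every rule of length ≥2.
BIN: N -> SRA becomes N -> SC, C -> RA; R -> SBN becomes R -> SD, D -> BN.

S -> a | AN | BA; A -> g; B -> a; C -> RA; D -> BN; N -> a | SC; R -> a | AN | BA | SD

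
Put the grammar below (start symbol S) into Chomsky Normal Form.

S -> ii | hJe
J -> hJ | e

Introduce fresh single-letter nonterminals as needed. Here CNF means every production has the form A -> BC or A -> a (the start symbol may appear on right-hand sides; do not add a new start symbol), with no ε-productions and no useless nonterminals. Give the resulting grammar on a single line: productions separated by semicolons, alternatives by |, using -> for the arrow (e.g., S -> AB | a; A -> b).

S -> AD | CC; A -> h; B -> e; C -> i; D -> JB; J -> e | AJ

No ε-productions.
No unit productions to eliminate.
TERM: introduce B -> e, A -> h, C -> i and substitute in every rule of length ≥2.
BIN: S -> AJB becomes S -> AD, D -> JB.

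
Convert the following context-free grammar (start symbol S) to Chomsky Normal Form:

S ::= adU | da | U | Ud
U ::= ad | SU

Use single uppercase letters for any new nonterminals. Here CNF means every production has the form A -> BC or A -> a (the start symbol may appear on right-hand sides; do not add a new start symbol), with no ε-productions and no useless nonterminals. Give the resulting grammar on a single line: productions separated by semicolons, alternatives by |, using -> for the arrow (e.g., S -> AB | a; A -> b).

No ε-productions.
After unit-elimination: S -> SU | Ud | ad | da | adU; U -> SU | ad.
TERM: introduce B -> a, A -> d and substitute in every rule of length ≥2.
BIN: S -> BAU becomes S -> BC, C -> AU.

S -> AB | BA | BC | SU | UA; A -> d; B -> a; C -> AU; U -> BA | SU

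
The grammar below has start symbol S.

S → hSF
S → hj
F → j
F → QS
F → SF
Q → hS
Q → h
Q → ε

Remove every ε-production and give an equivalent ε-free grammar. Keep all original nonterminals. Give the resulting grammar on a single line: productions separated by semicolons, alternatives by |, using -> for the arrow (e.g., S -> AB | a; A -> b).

Nullable set: {Q}.
F -> QS: Q nullable, giving QS | S.
Drop Q -> ε.
Unchanged (no nullable symbols): S -> hSF; S -> hj; F -> SF; F -> j; Q -> h; Q -> hS.

S -> hj | hSF; F -> S | j | QS | SF; Q -> h | hS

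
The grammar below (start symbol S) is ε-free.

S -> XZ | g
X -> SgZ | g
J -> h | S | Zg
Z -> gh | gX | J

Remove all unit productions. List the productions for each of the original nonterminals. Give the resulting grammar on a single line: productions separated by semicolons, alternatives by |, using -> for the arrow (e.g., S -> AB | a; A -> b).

S -> g | XZ; J -> g | h | XZ | Zg; X -> g | SgZ; Z -> g | h | XZ | Zg | gX | gh

Unit productions: J->S, Z->J.
Unit pairs (A ⇒* B via units): (J,S), (Z,J), (Z,S).
S: inherits non-unit rules of {S} → XZ | g.
J: inherits non-unit rules of {J, S} → XZ | Zg | g | h.
X: inherits non-unit rules of {X} → SgZ | g.
Z: inherits non-unit rules of {J, S, Z} → XZ | Zg | g | gX | gh | h.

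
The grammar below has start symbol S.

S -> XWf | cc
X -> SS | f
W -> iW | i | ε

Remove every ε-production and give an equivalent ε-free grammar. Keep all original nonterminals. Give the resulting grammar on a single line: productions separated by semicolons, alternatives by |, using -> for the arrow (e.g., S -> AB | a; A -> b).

S -> Xf | cc | XWf; W -> i | iW; X -> f | SS

Nullable set: {W}.
S -> XWf: W nullable, giving XWf | Xf.
Drop W -> ε.
W -> iW: W nullable, giving i | iW.
Unchanged (no nullable symbols): S -> cc; W -> i; X -> SS; X -> f.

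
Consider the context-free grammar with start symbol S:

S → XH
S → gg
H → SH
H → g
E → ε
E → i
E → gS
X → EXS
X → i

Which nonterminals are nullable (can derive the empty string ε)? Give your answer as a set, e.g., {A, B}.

Directly nullable (have an ε-rule): {E}.
Not nullable: H, S, X — each has a terminal in every rule's right-hand side or depends on a non-nullable symbol.

{E}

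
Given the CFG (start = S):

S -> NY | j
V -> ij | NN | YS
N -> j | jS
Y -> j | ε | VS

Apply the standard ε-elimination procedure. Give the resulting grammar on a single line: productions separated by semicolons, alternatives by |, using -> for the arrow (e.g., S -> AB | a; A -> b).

Nullable set: {Y}.
S -> NY: Y nullable, giving N | NY.
V -> YS: Y nullable, giving S | YS.
Drop Y -> ε.
Unchanged (no nullable symbols): S -> j; N -> j; N -> jS; V -> NN; V -> ij; Y -> VS; Y -> j.

S -> N | j | NY; N -> j | jS; V -> S | NN | YS | ij; Y -> j | VS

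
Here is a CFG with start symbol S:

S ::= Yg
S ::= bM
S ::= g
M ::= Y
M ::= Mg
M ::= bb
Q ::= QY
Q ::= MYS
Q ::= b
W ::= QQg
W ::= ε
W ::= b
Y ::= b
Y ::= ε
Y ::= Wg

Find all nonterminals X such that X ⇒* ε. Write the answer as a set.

{M, W, Y}

Directly nullable (have an ε-rule): {W, Y}.
M is nullable via M -> Y (every symbol on the right is already known nullable).
Not nullable: Q, S — each has a terminal in every rule's right-hand side or depends on a non-nullable symbol.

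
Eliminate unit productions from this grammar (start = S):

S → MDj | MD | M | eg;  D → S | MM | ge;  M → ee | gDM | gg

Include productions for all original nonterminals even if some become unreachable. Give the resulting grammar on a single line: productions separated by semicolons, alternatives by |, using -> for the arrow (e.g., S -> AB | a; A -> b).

Unit productions: D->S, S->M.
Unit pairs (A ⇒* B via units): (D,M), (D,S), (S,M).
S: inherits non-unit rules of {M, S} → MD | MDj | ee | eg | gDM | gg.
D: inherits non-unit rules of {D, M, S} → MD | MDj | MM | ee | eg | gDM | ge | gg.
M: inherits non-unit rules of {M} → ee | gDM | gg.

S -> MD | ee | eg | gg | MDj | gDM; D -> MD | MM | ee | eg | ge | gg | MDj | gDM; M -> ee | gg | gDM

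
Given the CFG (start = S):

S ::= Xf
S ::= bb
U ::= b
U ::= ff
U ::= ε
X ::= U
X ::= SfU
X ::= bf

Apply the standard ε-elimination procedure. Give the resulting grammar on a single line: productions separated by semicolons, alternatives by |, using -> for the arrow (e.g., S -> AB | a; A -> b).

Nullable set: {U, X}.
S -> Xf: X nullable, giving Xf | f.
Drop U -> ε.
X -> SfU: U nullable, giving Sf | SfU.
X -> U: U nullable, giving U.
Unchanged (no nullable symbols): S -> bb; U -> b; U -> ff; X -> bf.

S -> f | Xf | bb; U -> b | ff; X -> U | Sf | bf | SfU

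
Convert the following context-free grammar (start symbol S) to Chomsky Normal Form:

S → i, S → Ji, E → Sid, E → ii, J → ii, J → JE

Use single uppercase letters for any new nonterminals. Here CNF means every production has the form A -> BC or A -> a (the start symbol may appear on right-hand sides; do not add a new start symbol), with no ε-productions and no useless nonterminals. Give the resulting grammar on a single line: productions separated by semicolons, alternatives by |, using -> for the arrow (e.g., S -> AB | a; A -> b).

S -> i | JA; A -> i; B -> d; C -> AB; E -> AA | SC; J -> AA | JE

No ε-productions.
No unit productions to eliminate.
TERM: introduce B -> d, A -> i and substitute in every rule of length ≥2.
BIN: E -> SAB becomes E -> SC, C -> AB.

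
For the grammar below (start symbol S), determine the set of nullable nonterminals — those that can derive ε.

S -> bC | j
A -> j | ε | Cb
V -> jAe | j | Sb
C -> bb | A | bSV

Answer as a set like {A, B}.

Directly nullable (have an ε-rule): {A}.
C is nullable via C -> A (every symbol on the right is already known nullable).
Not nullable: S, V — each has a terminal in every rule's right-hand side or depends on a non-nullable symbol.

{A, C}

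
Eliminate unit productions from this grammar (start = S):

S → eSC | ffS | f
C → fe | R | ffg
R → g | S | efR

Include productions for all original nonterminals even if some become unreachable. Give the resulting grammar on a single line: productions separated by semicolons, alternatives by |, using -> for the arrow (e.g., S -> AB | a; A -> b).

S -> f | eSC | ffS; C -> f | g | fe | eSC | efR | ffS | ffg; R -> f | g | eSC | efR | ffS

Unit productions: C->R, R->S.
Unit pairs (A ⇒* B via units): (C,R), (C,S), (R,S).
S: inherits non-unit rules of {S} → eSC | f | ffS.
C: inherits non-unit rules of {C, R, S} → eSC | efR | f | fe | ffS | ffg | g.
R: inherits non-unit rules of {R, S} → eSC | efR | f | ffS | g.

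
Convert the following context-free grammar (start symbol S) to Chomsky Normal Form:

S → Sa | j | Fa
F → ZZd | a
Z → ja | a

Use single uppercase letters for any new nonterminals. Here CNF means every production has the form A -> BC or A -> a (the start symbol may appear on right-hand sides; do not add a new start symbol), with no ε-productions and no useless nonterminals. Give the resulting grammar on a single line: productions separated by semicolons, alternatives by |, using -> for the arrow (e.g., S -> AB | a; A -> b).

S -> j | FB | SB; A -> d; B -> a; C -> j; D -> ZA; F -> a | ZD; Z -> a | CB

No ε-productions.
No unit productions to eliminate.
TERM: introduce B -> a, A -> d, C -> j and substitute in every rule of length ≥2.
BIN: F -> ZZA becomes F -> ZD, D -> ZA.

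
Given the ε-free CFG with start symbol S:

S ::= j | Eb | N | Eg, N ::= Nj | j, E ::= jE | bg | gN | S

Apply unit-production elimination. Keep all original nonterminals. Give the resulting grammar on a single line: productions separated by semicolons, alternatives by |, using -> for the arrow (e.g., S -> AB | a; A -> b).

Unit productions: E->S, S->N.
Unit pairs (A ⇒* B via units): (E,N), (E,S), (S,N).
S: inherits non-unit rules of {N, S} → Eb | Eg | Nj | j.
E: inherits non-unit rules of {E, N, S} → Eb | Eg | Nj | bg | gN | j | jE.
N: inherits non-unit rules of {N} → Nj | j.

S -> j | Eb | Eg | Nj; E -> j | Eb | Eg | Nj | bg | gN | jE; N -> j | Nj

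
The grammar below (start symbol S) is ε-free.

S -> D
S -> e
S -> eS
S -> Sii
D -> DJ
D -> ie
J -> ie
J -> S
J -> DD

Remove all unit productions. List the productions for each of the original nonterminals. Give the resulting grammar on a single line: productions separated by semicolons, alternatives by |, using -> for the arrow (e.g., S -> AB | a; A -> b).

S -> e | DJ | eS | ie | Sii; D -> DJ | ie; J -> e | DD | DJ | eS | ie | Sii

Unit productions: J->S, S->D.
Unit pairs (A ⇒* B via units): (J,D), (J,S), (S,D).
S: inherits non-unit rules of {D, S} → DJ | Sii | e | eS | ie.
D: inherits non-unit rules of {D} → DJ | ie.
J: inherits non-unit rules of {D, J, S} → DD | DJ | Sii | e | eS | ie.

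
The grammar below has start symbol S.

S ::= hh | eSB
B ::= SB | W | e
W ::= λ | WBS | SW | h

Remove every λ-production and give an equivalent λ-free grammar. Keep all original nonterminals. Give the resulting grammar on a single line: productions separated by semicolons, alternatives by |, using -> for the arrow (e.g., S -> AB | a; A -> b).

S -> eS | hh | eSB; B -> S | W | e | SB; W -> S | h | BS | SW | WS | WBS

Nullable set: {B, W}.
S -> eSB: B nullable, giving eS | eSB.
B -> SB: B nullable, giving S | SB.
B -> W: W nullable, giving W.
Drop W -> λ.
W -> SW: W nullable, giving S | SW.
W -> WBS: W, B nullable, giving BS | S | WBS | WS.
Unchanged (no nullable symbols): S -> hh; B -> e; W -> h.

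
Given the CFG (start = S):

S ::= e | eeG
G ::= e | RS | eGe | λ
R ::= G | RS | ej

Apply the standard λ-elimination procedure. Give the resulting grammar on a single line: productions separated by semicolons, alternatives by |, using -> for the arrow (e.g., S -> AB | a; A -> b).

Nullable set: {G, R}.
S -> eeG: G nullable, giving ee | eeG.
Drop G -> λ.
G -> RS: R nullable, giving RS | S.
G -> eGe: G nullable, giving eGe | ee.
R -> G: G nullable, giving G.
R -> RS: R nullable, giving RS | S.
Unchanged (no nullable symbols): S -> e; G -> e; R -> ej.

S -> e | ee | eeG; G -> S | e | RS | ee | eGe; R -> G | S | RS | ej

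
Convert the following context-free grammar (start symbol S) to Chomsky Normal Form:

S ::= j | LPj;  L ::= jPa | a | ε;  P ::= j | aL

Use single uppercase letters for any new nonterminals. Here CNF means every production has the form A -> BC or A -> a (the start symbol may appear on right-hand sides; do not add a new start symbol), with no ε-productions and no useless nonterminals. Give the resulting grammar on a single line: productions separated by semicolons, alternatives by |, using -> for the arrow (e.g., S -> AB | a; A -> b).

Nullable: {L}; after ε-elimination: S -> j | Pj | LPj; L -> a | jPa; P -> a | j | aL.
No unit productions to eliminate.
TERM: introduce B -> a, A -> j and substitute in every rule of length ≥2.
BIN: L -> APB becomes L -> AC, C -> PB; S -> LPA becomes S -> LD, D -> PA.

S -> j | LD | PA; A -> j; B -> a; C -> PB; D -> PA; L -> a | AC; P -> a | j | BL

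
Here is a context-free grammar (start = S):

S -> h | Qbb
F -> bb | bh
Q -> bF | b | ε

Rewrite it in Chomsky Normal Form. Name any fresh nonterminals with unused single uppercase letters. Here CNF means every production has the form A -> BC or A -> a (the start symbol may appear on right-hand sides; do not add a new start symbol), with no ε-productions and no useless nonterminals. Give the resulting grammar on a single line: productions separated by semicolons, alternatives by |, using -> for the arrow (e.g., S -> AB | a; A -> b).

Nullable: {Q}; after ε-elimination: S -> h | bb | Qbb; F -> bb | bh; Q -> b | bF.
No unit productions to eliminate.
TERM: introduce A -> b, B -> h and substitute in every rule of length ≥2.
BIN: S -> QAA becomes S -> QC, C -> AA.

S -> h | AA | QC; A -> b; B -> h; C -> AA; F -> AA | AB; Q -> b | AF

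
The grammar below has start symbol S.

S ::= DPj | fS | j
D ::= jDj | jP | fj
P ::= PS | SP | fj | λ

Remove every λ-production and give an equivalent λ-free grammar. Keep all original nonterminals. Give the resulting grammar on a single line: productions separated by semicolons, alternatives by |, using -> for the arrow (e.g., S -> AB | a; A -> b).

Nullable set: {P}.
S -> DPj: P nullable, giving DPj | Dj.
D -> jP: P nullable, giving j | jP.
Drop P -> λ.
P -> PS: P nullable, giving PS | S.
P -> SP: P nullable, giving S | SP.
Unchanged (no nullable symbols): S -> fS; S -> j; D -> fj; D -> jDj; P -> fj.

S -> j | Dj | fS | DPj; D -> j | fj | jP | jDj; P -> S | PS | SP | fj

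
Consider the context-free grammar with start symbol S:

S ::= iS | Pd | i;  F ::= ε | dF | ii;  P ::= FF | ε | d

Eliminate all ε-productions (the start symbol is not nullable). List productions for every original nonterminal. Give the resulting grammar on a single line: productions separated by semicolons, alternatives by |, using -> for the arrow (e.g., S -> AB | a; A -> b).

Nullable set: {F, P}.
S -> Pd: P nullable, giving Pd | d.
Drop F -> ε.
F -> dF: F nullable, giving d | dF.
Drop P -> ε.
P -> FF: F, F nullable, giving F | FF.
Unchanged (no nullable symbols): S -> i; S -> iS; F -> ii; P -> d.

S -> d | i | Pd | iS; F -> d | dF | ii; P -> F | d | FF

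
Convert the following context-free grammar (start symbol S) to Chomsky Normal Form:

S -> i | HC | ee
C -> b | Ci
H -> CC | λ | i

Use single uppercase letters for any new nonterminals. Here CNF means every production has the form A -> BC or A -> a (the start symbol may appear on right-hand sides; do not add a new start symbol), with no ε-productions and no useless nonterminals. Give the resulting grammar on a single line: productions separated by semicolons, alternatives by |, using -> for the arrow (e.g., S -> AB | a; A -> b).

Nullable: {H}; after ε-elimination: S -> C | i | HC | ee; C -> b | Ci; H -> i | CC.
After unit-elimination: S -> b | i | Ci | HC | ee; C -> b | Ci; H -> i | CC.
TERM: introduce B -> e, A -> i and substitute in every rule of length ≥2.

S -> b | i | BB | CA | HC; A -> i; B -> e; C -> b | CA; H -> i | CC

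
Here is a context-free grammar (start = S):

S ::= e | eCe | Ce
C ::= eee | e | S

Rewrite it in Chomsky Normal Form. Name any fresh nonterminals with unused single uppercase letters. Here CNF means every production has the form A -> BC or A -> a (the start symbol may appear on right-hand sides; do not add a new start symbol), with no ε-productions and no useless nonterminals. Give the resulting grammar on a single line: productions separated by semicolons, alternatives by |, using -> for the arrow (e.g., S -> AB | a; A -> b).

No ε-productions.
After unit-elimination: S -> e | Ce | eCe; C -> e | Ce | eCe | eee.
TERM: introduce A -> e and substitute in every rule of length ≥2.
BIN: C -> AAA becomes C -> AB, B -> AA; C -> ACA becomes C -> AD, D -> CA; S -> ACA becomes S -> AE, E -> CA.

S -> e | AE | CA; A -> e; B -> AA; C -> e | AB | AD | CA; D -> CA; E -> CA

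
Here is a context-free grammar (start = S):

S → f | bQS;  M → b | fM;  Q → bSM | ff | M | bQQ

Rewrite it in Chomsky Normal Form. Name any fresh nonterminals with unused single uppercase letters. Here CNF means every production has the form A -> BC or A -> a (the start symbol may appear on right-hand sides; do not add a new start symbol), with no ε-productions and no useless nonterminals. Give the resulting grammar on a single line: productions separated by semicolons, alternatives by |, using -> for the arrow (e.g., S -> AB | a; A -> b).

S -> f | BE; A -> f; B -> b; C -> QQ; D -> SM; E -> QS; M -> b | AM; Q -> b | AA | AM | BC | BD

No ε-productions.
After unit-elimination: S -> f | bQS; M -> b | fM; Q -> b | fM | ff | bQQ | bSM.
TERM: introduce B -> b, A -> f and substitute in every rule of length ≥2.
BIN: Q -> BQQ becomes Q -> BC, C -> QQ; Q -> BSM becomes Q -> BD, D -> SM; S -> BQS becomes S -> BE, E -> QS.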